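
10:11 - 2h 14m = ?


Start: 611 minutes from midnight
Subtract: 134 minutes
Remaining: 611 - 134 = 477
Hours: 7, Minutes: 57

07:57


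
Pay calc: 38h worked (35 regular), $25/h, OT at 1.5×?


$987.50

Regular: 35h × $25 = $875.00
Overtime: 38 - 35 = 3h
OT pay: 3h × $25 × 1.5 = $112.50
Total = $875.00 + $112.50 = $987.50


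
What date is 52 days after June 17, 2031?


Start: June 17, 2031
Add 52 days
June 17 → July 1: 30 - 17 + 1 = 14 days (52 - 14 = 38 left)
July 1 → August 1: 31 - 1 + 1 = 31 days (38 - 31 = 7 left)
August 1 + 7 = August 8, 2031

August 8, 2031


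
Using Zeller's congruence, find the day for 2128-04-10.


Saturday

Zeller's congruence:
q=10, m=4, k=28, j=21
h = (10 + ⌊13×5/5⌋ + 28 + ⌊28/4⌋ + ⌊21/4⌋ - 2×21) mod 7
= (10 + 13 + 28 + 7 + 5 - 42) mod 7
= 21 mod 7 = 0
h=0 → Saturday


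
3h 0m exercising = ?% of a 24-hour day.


12.5%

Time: 180 minutes
Day: 1440 minutes
Percentage = (180/1440) × 100 = 12.5%


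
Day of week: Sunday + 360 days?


Wednesday

Start: Sunday (index 6)
(6 + 360) mod 7
= 366 mod 7
= 2
Index 2 → Wednesday


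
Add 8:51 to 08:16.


17:07

Start: 496 minutes from midnight
Add: 531 minutes
Total: 1027 minutes
Hours: 1027 ÷ 60 = 17 remainder 7


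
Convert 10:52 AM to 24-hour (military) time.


Input: 10:52 AM
AM hour stays: 10

10:52


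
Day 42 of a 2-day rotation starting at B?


Shift A

Shifts: A, B
Start: B (index 1)
Day 42: (1 + 42 - 1) mod 2
= 42 mod 2
= 0
Index 0 → shift A


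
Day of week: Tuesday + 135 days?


Start: Tuesday (index 1)
(1 + 135) mod 7
= 136 mod 7
= 3
Index 3 → Thursday

Thursday


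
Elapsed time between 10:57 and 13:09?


End time in minutes: 13×60 + 9 = 789
Start time in minutes: 10×60 + 57 = 657
Difference = 789 - 657 = 132 minutes
= 2 hours 12 minutes

2h 12m


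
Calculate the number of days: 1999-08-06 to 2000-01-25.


172 days

From August 6, 1999 to January 25, 2000
Rest of August 1999: 31 - 6 = 25
Full months: September 30, October 31, November 30, December 31
Days into January 2000: 25
Total = 25 + 30 + 31 + 30 + 31 + 25 = 172 days


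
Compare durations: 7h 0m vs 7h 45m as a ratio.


28:31 (0.90)

Duration 1: 420 minutes
Duration 2: 465 minutes
Ratio = 420:465
GCD = 15
Simplified = 28:31
As a decimal: 28/31 ≈ 0.90


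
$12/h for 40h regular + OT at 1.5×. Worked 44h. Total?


Regular: 40h × $12 = $480.00
Overtime: 44 - 40 = 4h
OT pay: 4h × $12 × 1.5 = $72.00
Total = $480.00 + $72.00 = $552.00

$552.00


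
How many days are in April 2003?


Month: April (month 4)
April has 30 days

30 days


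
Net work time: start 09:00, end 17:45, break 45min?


Total time = (17×60+45) - (9×60+0)
= 1065 - 540 = 525 min
Minus break: 525 - 45 = 480 min
= 8h 0m

8h 0m (480 minutes)


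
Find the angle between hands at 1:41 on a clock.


164.5°

Hour hand = 1×30 + 41×0.5 = 50.5°
Minute hand = 41×6 = 246°
Difference = |50.5 - 246| = 195.5°
Since > 180°: 360 - 195.5 = 164.5°


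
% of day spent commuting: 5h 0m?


20.8%

Time: 300 minutes
Day: 1440 minutes
Percentage = (300/1440) × 100 ≈ 20.8%


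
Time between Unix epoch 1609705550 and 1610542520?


Difference = 1610542520 - 1609705550 = 836970 seconds
In hours: 836970 / 3600 ≈ 232.5
In days: 836970 / 86400 ≈ 9.69

836970 seconds (232.5 hours / 9.69 days)


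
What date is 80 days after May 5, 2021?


July 24, 2021

Start: May 5, 2021
Add 80 days
May 5 → June 1: 31 - 5 + 1 = 27 days (80 - 27 = 53 left)
June 1 → July 1: 30 - 1 + 1 = 30 days (53 - 30 = 23 left)
July 1 + 23 = July 24, 2021


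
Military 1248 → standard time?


Hour: 12
12 → 12 PM (noon)

12:48 PM


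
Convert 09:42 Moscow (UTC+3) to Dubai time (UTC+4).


10:42

Time difference = UTC+4 - UTC+3 = +1 hours
New hour = (9 + 1) mod 24
= 10 mod 24 = 10
Minutes unchanged → 10:42


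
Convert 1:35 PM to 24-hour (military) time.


Input: 1:35 PM
PM: 1 + 12 = 13

13:35


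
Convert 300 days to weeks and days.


42 weeks 6 days

Weeks: 300 ÷ 7 = 42 remainder 6


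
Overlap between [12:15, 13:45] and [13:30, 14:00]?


Meeting A: 735-825 (in minutes from midnight)
Meeting B: 810-840
Overlap start = max(735, 810) = 810
Overlap end = min(825, 840) = 825
Overlap = max(0, 825 - 810) = 15 min

15 minutes


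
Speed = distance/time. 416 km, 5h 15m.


Distance: 416 km
Time: 5h 15m = 315 min = 315/60 = 21/4 hours
Speed = 416 ÷ (21/4) = 416 × 4 / 21 = 1664/21 ≈ 79.2 km/h

79.2 km/h


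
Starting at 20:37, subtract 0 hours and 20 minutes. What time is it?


20:17

Start: 1237 minutes from midnight
Subtract: 20 minutes
Remaining: 1237 - 20 = 1217
Hours: 20, Minutes: 17


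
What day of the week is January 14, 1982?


Zeller's congruence:
q=14, m=13, k=81, j=19
h = (14 + ⌊13×14/5⌋ + 81 + ⌊81/4⌋ + ⌊19/4⌋ - 2×19) mod 7
= (14 + 36 + 81 + 20 + 4 - 38) mod 7
= 117 mod 7 = 5
h=5 → Thursday

Thursday


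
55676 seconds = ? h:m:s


Hours: 55676 ÷ 3600 = 15 remainder 1676
Minutes: 1676 ÷ 60 = 27 remainder 56
Seconds: 56

15h 27m 56s


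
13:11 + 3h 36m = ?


16:47

Start: 791 minutes from midnight
Add: 216 minutes
Total: 1007 minutes
Hours: 1007 ÷ 60 = 16 remainder 47


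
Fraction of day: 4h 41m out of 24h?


0.1951 (19.51%)

Total minutes: 4×60 + 41 = 281
Day = 24×60 = 1440 minutes
Fraction = 281/1440 ≈ 0.1951
As a percentage: 281/1440 × 100 ≈ 19.51%


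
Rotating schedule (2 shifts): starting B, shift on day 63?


Shift B

Shifts: A, B
Start: B (index 1)
Day 63: (1 + 63 - 1) mod 2
= 63 mod 2
= 1
Index 1 → shift B


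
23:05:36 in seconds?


Hours: 23 × 3600 = 82800
Minutes: 5 × 60 = 300
Seconds: 36
Total = 82800 + 300 + 36 = 83136

83136 seconds


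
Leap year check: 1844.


Rules: divisible by 4 AND (not by 100 OR by 400)
1844 ÷ 4 = 461 exactly → divisible by 4
1844 ÷ 100 = 18 remainder 44 → not divisible by 100
Divisible by 4 but not by 100 → leap year

Yes


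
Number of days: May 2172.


Month: May (month 5)
May has 31 days

31 days


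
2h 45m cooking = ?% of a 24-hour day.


11.5%

Time: 165 minutes
Day: 1440 minutes
Percentage = (165/1440) × 100 ≈ 11.5%


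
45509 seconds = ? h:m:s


Hours: 45509 ÷ 3600 = 12 remainder 2309
Minutes: 2309 ÷ 60 = 38 remainder 29
Seconds: 29

12h 38m 29s


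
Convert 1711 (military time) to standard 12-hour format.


Hour: 17
17 - 12 = 5 → PM

5:11 PM


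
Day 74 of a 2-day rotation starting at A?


Shift B

Shifts: A, B
Start: A (index 0)
Day 74: (0 + 74 - 1) mod 2
= 73 mod 2
= 1
Index 1 → shift B


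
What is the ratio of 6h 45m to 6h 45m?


Duration 1: 405 minutes
Duration 2: 405 minutes
Ratio = 405:405
GCD = 405
Simplified = 1:1
As a decimal: 1/1 = 1.00

1:1 (1.00)


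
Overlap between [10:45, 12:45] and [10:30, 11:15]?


30 minutes

Meeting A: 645-765 (in minutes from midnight)
Meeting B: 630-675
Overlap start = max(645, 630) = 645
Overlap end = min(765, 675) = 675
Overlap = max(0, 675 - 645) = 30 min


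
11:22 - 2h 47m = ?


08:35

Start: 682 minutes from midnight
Subtract: 167 minutes
Remaining: 682 - 167 = 515
Hours: 8, Minutes: 35


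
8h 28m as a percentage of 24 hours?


Total minutes: 8×60 + 28 = 508
Day = 24×60 = 1440 minutes
Fraction = 508/1440 ≈ 0.3528
As a percentage: 508/1440 × 100 ≈ 35.28%

0.3528 (35.28%)


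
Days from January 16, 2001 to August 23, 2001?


From January 16, 2001 to August 23, 2001
Rest of January 2001: 31 - 16 = 15
Full months: February 2001 28, March 31, April 30, May 31, June 30, July 31
Days into August 2001: 23
Total = 15 + 28 + 31 + 30 + 31 + 30 + 31 + 23 = 219 days

219 days


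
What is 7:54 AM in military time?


07:54

Input: 7:54 AM
AM hour stays: 7


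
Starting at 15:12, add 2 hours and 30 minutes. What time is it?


17:42

Start: 912 minutes from midnight
Add: 150 minutes
Total: 1062 minutes
Hours: 1062 ÷ 60 = 17 remainder 42


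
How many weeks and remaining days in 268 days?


Weeks: 268 ÷ 7 = 38 remainder 2

38 weeks 2 days


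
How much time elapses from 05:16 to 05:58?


0h 42m

End time in minutes: 5×60 + 58 = 358
Start time in minutes: 5×60 + 16 = 316
Difference = 358 - 316 = 42 minutes
= 0 hours 42 minutes


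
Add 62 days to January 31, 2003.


Start: January 31, 2003
Add 62 days
January 31 → February 1: 31 - 31 + 1 = 1 days (62 - 1 = 61 left)
February 1 → March 1: 28 - 1 + 1 = 28 days (61 - 28 = 33 left)
March 1 → April 1: 31 - 1 + 1 = 31 days (33 - 31 = 2 left)
April 1 + 2 = April 3, 2003

April 3, 2003


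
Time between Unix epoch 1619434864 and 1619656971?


222107 seconds (61.7 hours / 2.57 days)

Difference = 1619656971 - 1619434864 = 222107 seconds
In hours: 222107 / 3600 ≈ 61.7
In days: 222107 / 86400 ≈ 2.57


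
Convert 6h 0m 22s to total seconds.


Hours: 6 × 3600 = 21600
Minutes: 0 × 60 = 0
Seconds: 22
Total = 21600 + 0 + 22 = 21622

21622 seconds


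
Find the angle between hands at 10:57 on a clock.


13.5°

Hour hand = 10×30 + 57×0.5 = 328.5°
Minute hand = 57×6 = 342°
Difference = |328.5 - 342| = 13.5°


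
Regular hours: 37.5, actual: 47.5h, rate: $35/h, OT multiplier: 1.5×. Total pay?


$1837.50

Regular: 37.5h × $35 = $1312.50
Overtime: 47.5 - 37.5 = 10.0h
OT pay: 10.0h × $35 × 1.5 = $525.00
Total = $1312.50 + $525.00 = $1837.50


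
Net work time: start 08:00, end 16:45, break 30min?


Total time = (16×60+45) - (8×60+0)
= 1005 - 480 = 525 min
Minus break: 525 - 30 = 495 min
= 8h 15m

8h 15m (495 minutes)


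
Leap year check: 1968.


Yes

Rules: divisible by 4 AND (not by 100 OR by 400)
1968 ÷ 4 = 492 exactly → divisible by 4
1968 ÷ 100 = 19 remainder 68 → not divisible by 100
Divisible by 4 but not by 100 → leap year


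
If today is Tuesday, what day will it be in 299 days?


Sunday

Start: Tuesday (index 1)
(1 + 299) mod 7
= 300 mod 7
= 6
Index 6 → Sunday


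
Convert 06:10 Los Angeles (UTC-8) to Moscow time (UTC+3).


Time difference = UTC+3 - UTC-8 = +11 hours
New hour = (6 + 11) mod 24
= 17 mod 24 = 17
Minutes unchanged → 17:10

17:10


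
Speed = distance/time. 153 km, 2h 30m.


Distance: 153 km
Time: 2h 30m = 150 min = 150/60 = 5/2 hours
Speed = 153 ÷ (5/2) = 153 × 2 / 5 = 306/5 = 61.2 km/h

61.2 km/h


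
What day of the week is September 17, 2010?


Friday

Zeller's congruence:
q=17, m=9, k=10, j=20
h = (17 + ⌊13×10/5⌋ + 10 + ⌊10/4⌋ + ⌊20/4⌋ - 2×20) mod 7
= (17 + 26 + 10 + 2 + 5 - 40) mod 7
= 20 mod 7 = 6
h=6 → Friday


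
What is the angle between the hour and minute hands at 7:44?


32.0°

Hour hand = 7×30 + 44×0.5 = 232.0°
Minute hand = 44×6 = 264°
Difference = |232.0 - 264| = 32.0°


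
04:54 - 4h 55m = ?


Start: 294 minutes from midnight
Subtract: 295 minutes
Remaining: 294 - 295 = -1
Negative → add 24×60 = 1439
Hours: 23, Minutes: 59

23:59


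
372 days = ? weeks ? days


53 weeks 1 days

Weeks: 372 ÷ 7 = 53 remainder 1


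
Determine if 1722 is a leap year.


Rules: divisible by 4 AND (not by 100 OR by 400)
1722 ÷ 4 = 430 remainder 2 → not divisible by 4
Not divisible by 4 → not a leap year

No


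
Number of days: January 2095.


31 days

Month: January (month 1)
January has 31 days


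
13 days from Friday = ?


Start: Friday (index 4)
(4 + 13) mod 7
= 17 mod 7
= 3
Index 3 → Thursday

Thursday


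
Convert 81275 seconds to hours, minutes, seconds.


22h 34m 35s

Hours: 81275 ÷ 3600 = 22 remainder 2075
Minutes: 2075 ÷ 60 = 34 remainder 35
Seconds: 35


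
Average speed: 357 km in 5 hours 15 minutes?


68.0 km/h

Distance: 357 km
Time: 5h 15m = 315 min = 315/60 = 21/4 hours
Speed = 357 ÷ (21/4) = 357 × 4 / 21 = 1428/21 = 68.0 km/h


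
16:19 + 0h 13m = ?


Start: 979 minutes from midnight
Add: 13 minutes
Total: 992 minutes
Hours: 992 ÷ 60 = 16 remainder 32

16:32


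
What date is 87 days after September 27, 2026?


December 23, 2026

Start: September 27, 2026
Add 87 days
September 27 → October 1: 30 - 27 + 1 = 4 days (87 - 4 = 83 left)
October 1 → November 1: 31 - 1 + 1 = 31 days (83 - 31 = 52 left)
November 1 → December 1: 30 - 1 + 1 = 30 days (52 - 30 = 22 left)
December 1 + 22 = December 23, 2026


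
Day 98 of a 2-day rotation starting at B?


Shift A

Shifts: A, B
Start: B (index 1)
Day 98: (1 + 98 - 1) mod 2
= 98 mod 2
= 0
Index 0 → shift A


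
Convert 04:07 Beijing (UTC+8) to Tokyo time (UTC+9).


05:07

Time difference = UTC+9 - UTC+8 = +1 hours
New hour = (4 + 1) mod 24
= 5 mod 24 = 5
Minutes unchanged → 05:07


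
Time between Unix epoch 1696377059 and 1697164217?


787158 seconds (218.7 hours / 9.11 days)

Difference = 1697164217 - 1696377059 = 787158 seconds
In hours: 787158 / 3600 ≈ 218.7
In days: 787158 / 86400 ≈ 9.11


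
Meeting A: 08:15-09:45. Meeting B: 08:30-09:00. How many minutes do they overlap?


30 minutes

Meeting A: 495-585 (in minutes from midnight)
Meeting B: 510-540
Overlap start = max(495, 510) = 510
Overlap end = min(585, 540) = 540
Overlap = max(0, 540 - 510) = 30 min


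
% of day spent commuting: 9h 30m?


Time: 570 minutes
Day: 1440 minutes
Percentage = (570/1440) × 100 ≈ 39.6%

39.6%


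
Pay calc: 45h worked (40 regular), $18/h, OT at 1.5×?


Regular: 40h × $18 = $720.00
Overtime: 45 - 40 = 5h
OT pay: 5h × $18 × 1.5 = $135.00
Total = $720.00 + $135.00 = $855.00

$855.00


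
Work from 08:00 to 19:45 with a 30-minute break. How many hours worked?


Total time = (19×60+45) - (8×60+0)
= 1185 - 480 = 705 min
Minus break: 705 - 30 = 675 min
= 11h 15m

11h 15m (675 minutes)


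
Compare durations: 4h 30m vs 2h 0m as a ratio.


Duration 1: 270 minutes
Duration 2: 120 minutes
Ratio = 270:120
GCD = 30
Simplified = 9:4
As a decimal: 9/4 = 2.25

9:4 (2.25)


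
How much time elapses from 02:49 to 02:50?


End time in minutes: 2×60 + 50 = 170
Start time in minutes: 2×60 + 49 = 169
Difference = 170 - 169 = 1 minutes
= 0 hours 1 minutes

0h 1m


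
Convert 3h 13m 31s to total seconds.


11611 seconds

Hours: 3 × 3600 = 10800
Minutes: 13 × 60 = 780
Seconds: 31
Total = 10800 + 780 + 31 = 11611


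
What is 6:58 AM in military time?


Input: 6:58 AM
AM hour stays: 6

06:58


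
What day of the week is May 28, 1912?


Zeller's congruence:
q=28, m=5, k=12, j=19
h = (28 + ⌊13×6/5⌋ + 12 + ⌊12/4⌋ + ⌊19/4⌋ - 2×19) mod 7
= (28 + 15 + 12 + 3 + 4 - 38) mod 7
= 24 mod 7 = 3
h=3 → Tuesday

Tuesday


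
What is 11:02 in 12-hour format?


Hour: 11
11 < 12 → AM

11:02 AM


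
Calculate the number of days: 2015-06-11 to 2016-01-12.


215 days

From June 11, 2015 to January 12, 2016
Rest of June 2015: 30 - 11 = 19
Full months: July 31, August 31, September 30, October 31, November 30, December 31
Days into January 2016: 12
Total = 19 + 31 + 31 + 30 + 31 + 30 + 31 + 12 = 215 days


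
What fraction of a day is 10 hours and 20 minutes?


Total minutes: 10×60 + 20 = 620
Day = 24×60 = 1440 minutes
Fraction = 620/1440 ≈ 0.4306
As a percentage: 620/1440 × 100 ≈ 43.06%

0.4306 (43.06%)


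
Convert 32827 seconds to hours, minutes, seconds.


Hours: 32827 ÷ 3600 = 9 remainder 427
Minutes: 427 ÷ 60 = 7 remainder 7
Seconds: 7

9h 7m 7s


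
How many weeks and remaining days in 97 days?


Weeks: 97 ÷ 7 = 13 remainder 6

13 weeks 6 days


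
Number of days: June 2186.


30 days

Month: June (month 6)
June has 30 days


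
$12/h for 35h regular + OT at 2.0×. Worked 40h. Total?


$540.00

Regular: 35h × $12 = $420.00
Overtime: 40 - 35 = 5h
OT pay: 5h × $12 × 2.0 = $120.00
Total = $420.00 + $120.00 = $540.00


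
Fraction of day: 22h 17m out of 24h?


0.9285 (92.85%)

Total minutes: 22×60 + 17 = 1337
Day = 24×60 = 1440 minutes
Fraction = 1337/1440 ≈ 0.9285
As a percentage: 1337/1440 × 100 ≈ 92.85%


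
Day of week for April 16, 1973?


Monday

Zeller's congruence:
q=16, m=4, k=73, j=19
h = (16 + ⌊13×5/5⌋ + 73 + ⌊73/4⌋ + ⌊19/4⌋ - 2×19) mod 7
= (16 + 13 + 73 + 18 + 4 - 38) mod 7
= 86 mod 7 = 2
h=2 → Monday


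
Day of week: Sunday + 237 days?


Saturday

Start: Sunday (index 6)
(6 + 237) mod 7
= 243 mod 7
= 5
Index 5 → Saturday


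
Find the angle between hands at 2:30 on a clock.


105.0°

Hour hand = 2×30 + 30×0.5 = 75.0°
Minute hand = 30×6 = 180°
Difference = |75.0 - 180| = 105.0°


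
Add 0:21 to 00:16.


00:37

Start: 16 minutes from midnight
Add: 21 minutes
Total: 37 minutes
Hours: 37 ÷ 60 = 0 remainder 37


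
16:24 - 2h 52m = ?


Start: 984 minutes from midnight
Subtract: 172 minutes
Remaining: 984 - 172 = 812
Hours: 13, Minutes: 32

13:32


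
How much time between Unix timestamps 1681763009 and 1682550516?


787507 seconds (218.8 hours / 9.11 days)

Difference = 1682550516 - 1681763009 = 787507 seconds
In hours: 787507 / 3600 ≈ 218.8
In days: 787507 / 86400 ≈ 9.11


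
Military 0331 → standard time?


3:31 AM

Hour: 3
3 < 12 → AM


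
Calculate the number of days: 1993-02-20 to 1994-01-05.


319 days

From February 20, 1993 to January 5, 1994
Rest of February 1993: 28 - 20 = 8
Full months: March 31, April 30, May 31, June 30, July 31, August 31, September 30, October 31, November 30, December 31
Days into January 1994: 5
Total = 8 + 31 + 30 + 31 + 30 + 31 + 31 + 30 + 31 + 30 + 31 + 5 = 319 days


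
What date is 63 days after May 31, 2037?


Start: May 31, 2037
Add 63 days
May 31 → June 1: 31 - 31 + 1 = 1 days (63 - 1 = 62 left)
June 1 → July 1: 30 - 1 + 1 = 30 days (62 - 30 = 32 left)
July 1 → August 1: 31 - 1 + 1 = 31 days (32 - 31 = 1 left)
August 1 + 1 = August 2, 2037

August 2, 2037


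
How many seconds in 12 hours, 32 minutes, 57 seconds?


45177 seconds

Hours: 12 × 3600 = 43200
Minutes: 32 × 60 = 1920
Seconds: 57
Total = 43200 + 1920 + 57 = 45177


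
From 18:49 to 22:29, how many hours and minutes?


End time in minutes: 22×60 + 29 = 1349
Start time in minutes: 18×60 + 49 = 1129
Difference = 1349 - 1129 = 220 minutes
= 3 hours 40 minutes

3h 40m


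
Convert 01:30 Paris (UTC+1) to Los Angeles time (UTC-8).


16:30 (previous day)

Time difference = UTC-8 - UTC+1 = -9 hours
New hour = (1 -9) mod 24
= -8 mod 24 = 16
Minutes unchanged → 16:30; -8 < 0 → previous day


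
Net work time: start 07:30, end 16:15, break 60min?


Total time = (16×60+15) - (7×60+30)
= 975 - 450 = 525 min
Minus break: 525 - 60 = 465 min
= 7h 45m

7h 45m (465 minutes)


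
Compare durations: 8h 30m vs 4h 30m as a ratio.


17:9 (1.89)

Duration 1: 510 minutes
Duration 2: 270 minutes
Ratio = 510:270
GCD = 30
Simplified = 17:9
As a decimal: 17/9 ≈ 1.89


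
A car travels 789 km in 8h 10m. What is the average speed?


Distance: 789 km
Time: 8h 10m = 490 min = 490/60 = 49/6 hours
Speed = 789 ÷ (49/6) = 789 × 6 / 49 = 4734/49 ≈ 96.6 km/h

96.6 km/h


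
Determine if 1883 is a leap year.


No

Rules: divisible by 4 AND (not by 100 OR by 400)
1883 ÷ 4 = 470 remainder 3 → not divisible by 4
Not divisible by 4 → not a leap year


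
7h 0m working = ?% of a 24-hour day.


29.2%

Time: 420 minutes
Day: 1440 minutes
Percentage = (420/1440) × 100 ≈ 29.2%


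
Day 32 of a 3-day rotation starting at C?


Shifts: A, B, C
Start: C (index 2)
Day 32: (2 + 32 - 1) mod 3
= 33 mod 3
= 0
Index 0 → shift A

Shift A


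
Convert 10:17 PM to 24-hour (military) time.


22:17

Input: 10:17 PM
PM: 10 + 12 = 22


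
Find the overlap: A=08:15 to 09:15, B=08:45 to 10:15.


30 minutes

Meeting A: 495-555 (in minutes from midnight)
Meeting B: 525-615
Overlap start = max(495, 525) = 525
Overlap end = min(555, 615) = 555
Overlap = max(0, 555 - 525) = 30 min


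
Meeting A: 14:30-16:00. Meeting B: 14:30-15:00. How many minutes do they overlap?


30 minutes

Meeting A: 870-960 (in minutes from midnight)
Meeting B: 870-900
Overlap start = max(870, 870) = 870
Overlap end = min(960, 900) = 900
Overlap = max(0, 900 - 870) = 30 min


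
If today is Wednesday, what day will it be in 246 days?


Start: Wednesday (index 2)
(2 + 246) mod 7
= 248 mod 7
= 3
Index 3 → Thursday

Thursday


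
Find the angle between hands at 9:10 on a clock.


Hour hand = 9×30 + 10×0.5 = 275.0°
Minute hand = 10×6 = 60°
Difference = |275.0 - 60| = 215.0°
Since > 180°: 360 - 215.0 = 145.0°

145.0°


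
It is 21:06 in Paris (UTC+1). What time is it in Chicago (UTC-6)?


14:06

Time difference = UTC-6 - UTC+1 = -7 hours
New hour = (21 -7) mod 24
= 14 mod 24 = 14
Minutes unchanged → 14:06


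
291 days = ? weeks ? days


41 weeks 4 days

Weeks: 291 ÷ 7 = 41 remainder 4


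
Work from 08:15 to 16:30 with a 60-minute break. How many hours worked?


Total time = (16×60+30) - (8×60+15)
= 990 - 495 = 495 min
Minus break: 495 - 60 = 435 min
= 7h 15m

7h 15m (435 minutes)


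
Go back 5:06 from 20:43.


Start: 1243 minutes from midnight
Subtract: 306 minutes
Remaining: 1243 - 306 = 937
Hours: 15, Minutes: 37

15:37


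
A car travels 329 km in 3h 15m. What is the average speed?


101.2 km/h

Distance: 329 km
Time: 3h 15m = 195 min = 195/60 = 13/4 hours
Speed = 329 ÷ (13/4) = 329 × 4 / 13 = 1316/13 ≈ 101.2 km/h


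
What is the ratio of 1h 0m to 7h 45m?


4:31 (0.13)

Duration 1: 60 minutes
Duration 2: 465 minutes
Ratio = 60:465
GCD = 15
Simplified = 4:31
As a decimal: 4/31 ≈ 0.13


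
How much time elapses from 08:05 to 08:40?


0h 35m

End time in minutes: 8×60 + 40 = 520
Start time in minutes: 8×60 + 5 = 485
Difference = 520 - 485 = 35 minutes
= 0 hours 35 minutes


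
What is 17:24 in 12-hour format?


Hour: 17
17 - 12 = 5 → PM

5:24 PM


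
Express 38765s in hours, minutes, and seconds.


10h 46m 5s

Hours: 38765 ÷ 3600 = 10 remainder 2765
Minutes: 2765 ÷ 60 = 46 remainder 5
Seconds: 5


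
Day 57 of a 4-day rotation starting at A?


Shift A

Shifts: A, B, C, D
Start: A (index 0)
Day 57: (0 + 57 - 1) mod 4
= 56 mod 4
= 0
Index 0 → shift A


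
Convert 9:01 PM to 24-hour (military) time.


21:01

Input: 9:01 PM
PM: 9 + 12 = 21


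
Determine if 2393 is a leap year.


Rules: divisible by 4 AND (not by 100 OR by 400)
2393 ÷ 4 = 598 remainder 1 → not divisible by 4
Not divisible by 4 → not a leap year

No


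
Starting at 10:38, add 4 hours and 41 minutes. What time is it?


Start: 638 minutes from midnight
Add: 281 minutes
Total: 919 minutes
Hours: 919 ÷ 60 = 15 remainder 19

15:19


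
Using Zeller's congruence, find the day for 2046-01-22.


Monday

Zeller's congruence:
q=22, m=13, k=45, j=20
h = (22 + ⌊13×14/5⌋ + 45 + ⌊45/4⌋ + ⌊20/4⌋ - 2×20) mod 7
= (22 + 36 + 45 + 11 + 5 - 40) mod 7
= 79 mod 7 = 2
h=2 → Monday


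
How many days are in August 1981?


Month: August (month 8)
August has 31 days

31 days


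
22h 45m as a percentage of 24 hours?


0.9479 (94.79%)

Total minutes: 22×60 + 45 = 1365
Day = 24×60 = 1440 minutes
Fraction = 1365/1440 ≈ 0.9479
As a percentage: 1365/1440 × 100 ≈ 94.79%


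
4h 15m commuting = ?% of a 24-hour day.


17.7%

Time: 255 minutes
Day: 1440 minutes
Percentage = (255/1440) × 100 ≈ 17.7%


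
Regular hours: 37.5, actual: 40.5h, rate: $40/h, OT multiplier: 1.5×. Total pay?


Regular: 37.5h × $40 = $1500.00
Overtime: 40.5 - 37.5 = 3.0h
OT pay: 3.0h × $40 × 1.5 = $180.00
Total = $1500.00 + $180.00 = $1680.00

$1680.00


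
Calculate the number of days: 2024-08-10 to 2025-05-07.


From August 10, 2024 to May 7, 2025
Rest of August 2024: 31 - 10 = 21
Full months: September 30, October 31, November 30, December 31, January 31, February 2025 28, March 31, April 30
Days into May 2025: 7
Total = 21 + 30 + 31 + 30 + 31 + 31 + 28 + 31 + 30 + 7 = 270 days

270 days


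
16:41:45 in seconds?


Hours: 16 × 3600 = 57600
Minutes: 41 × 60 = 2460
Seconds: 45
Total = 57600 + 2460 + 45 = 60105

60105 seconds


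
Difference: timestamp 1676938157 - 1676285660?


652497 seconds (181.2 hours / 7.55 days)

Difference = 1676938157 - 1676285660 = 652497 seconds
In hours: 652497 / 3600 ≈ 181.2
In days: 652497 / 86400 ≈ 7.55


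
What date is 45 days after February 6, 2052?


Start: February 6, 2052
Add 45 days
February 6 → March 1: 29 - 6 + 1 = 24 days (45 - 24 = 21 left)
March 1 + 21 = March 22, 2052

March 22, 2052


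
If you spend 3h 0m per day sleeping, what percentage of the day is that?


12.5%

Time: 180 minutes
Day: 1440 minutes
Percentage = (180/1440) × 100 = 12.5%


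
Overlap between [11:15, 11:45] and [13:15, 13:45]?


0 minutes

Meeting A: 675-705 (in minutes from midnight)
Meeting B: 795-825
Overlap start = max(675, 795) = 795
Overlap end = min(705, 825) = 705
Overlap = max(0, 705 - 795) = 0 min


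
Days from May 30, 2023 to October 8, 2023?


From May 30, 2023 to October 8, 2023
Rest of May 2023: 31 - 30 = 1
Full months: June 30, July 31, August 31, September 30
Days into October 2023: 8
Total = 1 + 30 + 31 + 31 + 30 + 8 = 131 days

131 days


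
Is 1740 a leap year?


Rules: divisible by 4 AND (not by 100 OR by 400)
1740 ÷ 4 = 435 exactly → divisible by 4
1740 ÷ 100 = 17 remainder 40 → not divisible by 100
Divisible by 4 but not by 100 → leap year

Yes


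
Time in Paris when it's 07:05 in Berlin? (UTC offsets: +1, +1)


07:05

Time difference = UTC+1 - UTC+1 = +0 hours
New hour = (7 + 0) mod 24
= 7 mod 24 = 7
Minutes unchanged → 07:05


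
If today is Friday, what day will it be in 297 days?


Monday

Start: Friday (index 4)
(4 + 297) mod 7
= 301 mod 7
= 0
Index 0 → Monday


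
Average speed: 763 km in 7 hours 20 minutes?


Distance: 763 km
Time: 7h 20m = 440 min = 440/60 = 22/3 hours
Speed = 763 ÷ (22/3) = 763 × 3 / 22 = 2289/22 ≈ 104.0 km/h

104.0 km/h


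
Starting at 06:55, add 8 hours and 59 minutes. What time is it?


15:54

Start: 415 minutes from midnight
Add: 539 minutes
Total: 954 minutes
Hours: 954 ÷ 60 = 15 remainder 54


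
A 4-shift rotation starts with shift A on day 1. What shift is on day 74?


Shift B

Shifts: A, B, C, D
Start: A (index 0)
Day 74: (0 + 74 - 1) mod 4
= 73 mod 4
= 1
Index 1 → shift B


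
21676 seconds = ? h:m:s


Hours: 21676 ÷ 3600 = 6 remainder 76
Minutes: 76 ÷ 60 = 1 remainder 16
Seconds: 16

6h 1m 16s


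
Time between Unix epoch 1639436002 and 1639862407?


426405 seconds (118.4 hours / 4.94 days)

Difference = 1639862407 - 1639436002 = 426405 seconds
In hours: 426405 / 3600 ≈ 118.4
In days: 426405 / 86400 ≈ 4.94


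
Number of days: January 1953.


Month: January (month 1)
January has 31 days

31 days


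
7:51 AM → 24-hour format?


07:51

Input: 7:51 AM
AM hour stays: 7


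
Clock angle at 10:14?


137.0°

Hour hand = 10×30 + 14×0.5 = 307.0°
Minute hand = 14×6 = 84°
Difference = |307.0 - 84| = 223.0°
Since > 180°: 360 - 223.0 = 137.0°


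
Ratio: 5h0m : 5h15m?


Duration 1: 300 minutes
Duration 2: 315 minutes
Ratio = 300:315
GCD = 15
Simplified = 20:21
As a decimal: 20/21 ≈ 0.95

20:21 (0.95)


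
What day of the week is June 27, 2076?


Saturday

Zeller's congruence:
q=27, m=6, k=76, j=20
h = (27 + ⌊13×7/5⌋ + 76 + ⌊76/4⌋ + ⌊20/4⌋ - 2×20) mod 7
= (27 + 18 + 76 + 19 + 5 - 40) mod 7
= 105 mod 7 = 0
h=0 → Saturday


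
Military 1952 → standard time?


7:52 PM

Hour: 19
19 - 12 = 7 → PM


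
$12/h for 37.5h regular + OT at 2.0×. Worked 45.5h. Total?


Regular: 37.5h × $12 = $450.00
Overtime: 45.5 - 37.5 = 8.0h
OT pay: 8.0h × $12 × 2.0 = $192.00
Total = $450.00 + $192.00 = $642.00

$642.00


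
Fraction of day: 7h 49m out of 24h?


0.3257 (32.57%)

Total minutes: 7×60 + 49 = 469
Day = 24×60 = 1440 minutes
Fraction = 469/1440 ≈ 0.3257
As a percentage: 469/1440 × 100 ≈ 32.57%


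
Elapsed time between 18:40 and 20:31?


1h 51m

End time in minutes: 20×60 + 31 = 1231
Start time in minutes: 18×60 + 40 = 1120
Difference = 1231 - 1120 = 111 minutes
= 1 hours 51 minutes


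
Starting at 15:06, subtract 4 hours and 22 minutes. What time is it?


Start: 906 minutes from midnight
Subtract: 262 minutes
Remaining: 906 - 262 = 644
Hours: 10, Minutes: 44

10:44


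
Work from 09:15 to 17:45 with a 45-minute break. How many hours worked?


Total time = (17×60+45) - (9×60+15)
= 1065 - 555 = 510 min
Minus break: 510 - 45 = 465 min
= 7h 45m

7h 45m (465 minutes)


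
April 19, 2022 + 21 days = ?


May 10, 2022

Start: April 19, 2022
Add 21 days
April 19 → May 1: 30 - 19 + 1 = 12 days (21 - 12 = 9 left)
May 1 + 9 = May 10, 2022


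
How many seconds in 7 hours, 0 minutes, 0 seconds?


25200 seconds

Hours: 7 × 3600 = 25200
Minutes: 0 × 60 = 0
Seconds: 0
Total = 25200 + 0 + 0 = 25200


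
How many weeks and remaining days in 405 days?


57 weeks 6 days

Weeks: 405 ÷ 7 = 57 remainder 6


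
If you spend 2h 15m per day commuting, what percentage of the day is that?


Time: 135 minutes
Day: 1440 minutes
Percentage = (135/1440) × 100 ≈ 9.4%

9.4%


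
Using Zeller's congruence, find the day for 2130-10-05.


Thursday

Zeller's congruence:
q=5, m=10, k=30, j=21
h = (5 + ⌊13×11/5⌋ + 30 + ⌊30/4⌋ + ⌊21/4⌋ - 2×21) mod 7
= (5 + 28 + 30 + 7 + 5 - 42) mod 7
= 33 mod 7 = 5
h=5 → Thursday


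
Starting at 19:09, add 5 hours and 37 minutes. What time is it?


00:46 (next day)

Start: 1149 minutes from midnight
Add: 337 minutes
Total: 1486 minutes
Hours: 1486 ÷ 60 = 24 remainder 46
24 ≥ 24 → 24 - 24 = 0 (next day)


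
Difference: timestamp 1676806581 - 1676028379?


Difference = 1676806581 - 1676028379 = 778202 seconds
In hours: 778202 / 3600 ≈ 216.2
In days: 778202 / 86400 ≈ 9.01

778202 seconds (216.2 hours / 9.01 days)


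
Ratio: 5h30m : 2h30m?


Duration 1: 330 minutes
Duration 2: 150 minutes
Ratio = 330:150
GCD = 30
Simplified = 11:5
As a decimal: 11/5 = 2.20

11:5 (2.20)


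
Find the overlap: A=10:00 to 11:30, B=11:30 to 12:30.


Meeting A: 600-690 (in minutes from midnight)
Meeting B: 690-750
Overlap start = max(600, 690) = 690
Overlap end = min(690, 750) = 690
Overlap = max(0, 690 - 690) = 0 min

0 minutes


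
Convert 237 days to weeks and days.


Weeks: 237 ÷ 7 = 33 remainder 6

33 weeks 6 days


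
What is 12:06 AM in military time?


00:06

Input: 12:06 AM
12 AM → 00 (midnight)


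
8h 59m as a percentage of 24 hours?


0.3743 (37.43%)

Total minutes: 8×60 + 59 = 539
Day = 24×60 = 1440 minutes
Fraction = 539/1440 ≈ 0.3743
As a percentage: 539/1440 × 100 ≈ 37.43%


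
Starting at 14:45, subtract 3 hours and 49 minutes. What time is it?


Start: 885 minutes from midnight
Subtract: 229 minutes
Remaining: 885 - 229 = 656
Hours: 10, Minutes: 56

10:56


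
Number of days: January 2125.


Month: January (month 1)
January has 31 days

31 days


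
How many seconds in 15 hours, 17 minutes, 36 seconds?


Hours: 15 × 3600 = 54000
Minutes: 17 × 60 = 1020
Seconds: 36
Total = 54000 + 1020 + 36 = 55056

55056 seconds


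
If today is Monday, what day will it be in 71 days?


Start: Monday (index 0)
(0 + 71) mod 7
= 71 mod 7
= 1
Index 1 → Tuesday

Tuesday


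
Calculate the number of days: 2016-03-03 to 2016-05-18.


From March 3, 2016 to May 18, 2016
Rest of March 2016: 31 - 3 = 28
Full months: April 30
Days into May 2016: 18
Total = 28 + 30 + 18 = 76 days

76 days


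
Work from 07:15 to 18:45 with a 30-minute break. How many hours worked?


Total time = (18×60+45) - (7×60+15)
= 1125 - 435 = 690 min
Minus break: 690 - 30 = 660 min
= 11h 0m

11h 0m (660 minutes)


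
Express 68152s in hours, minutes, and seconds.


18h 55m 52s

Hours: 68152 ÷ 3600 = 18 remainder 3352
Minutes: 3352 ÷ 60 = 55 remainder 52
Seconds: 52


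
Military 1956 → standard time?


7:56 PM

Hour: 19
19 - 12 = 7 → PM


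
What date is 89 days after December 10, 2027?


March 8, 2028

Start: December 10, 2027
Add 89 days
December 10 → January 1: 31 - 10 + 1 = 22 days (89 - 22 = 67 left)
January 1 → February 1: 31 - 1 + 1 = 31 days (67 - 31 = 36 left)
February 1 → March 1: 29 - 1 + 1 = 29 days (36 - 29 = 7 left)
March 1 + 7 = March 8, 2028


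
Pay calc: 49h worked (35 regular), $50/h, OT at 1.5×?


Regular: 35h × $50 = $1750.00
Overtime: 49 - 35 = 14h
OT pay: 14h × $50 × 1.5 = $1050.00
Total = $1750.00 + $1050.00 = $2800.00

$2800.00


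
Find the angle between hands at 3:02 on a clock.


Hour hand = 3×30 + 2×0.5 = 91.0°
Minute hand = 2×6 = 12°
Difference = |91.0 - 12| = 79.0°

79.0°


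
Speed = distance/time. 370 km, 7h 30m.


49.3 km/h

Distance: 370 km
Time: 7h 30m = 450 min = 450/60 = 15/2 hours
Speed = 370 ÷ (15/2) = 370 × 2 / 15 = 740/15 ≈ 49.3 km/h


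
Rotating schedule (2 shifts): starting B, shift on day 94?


Shifts: A, B
Start: B (index 1)
Day 94: (1 + 94 - 1) mod 2
= 94 mod 2
= 0
Index 0 → shift A

Shift A


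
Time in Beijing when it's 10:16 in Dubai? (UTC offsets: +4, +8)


Time difference = UTC+8 - UTC+4 = +4 hours
New hour = (10 + 4) mod 24
= 14 mod 24 = 14
Minutes unchanged → 14:16

14:16


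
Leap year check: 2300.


Rules: divisible by 4 AND (not by 100 OR by 400)
2300 ÷ 4 = 575 exactly → divisible by 4
2300 ÷ 100 = 23 exactly → divisible by 100
2300 ÷ 400 = 5 remainder 300 → not divisible by 400
Divisible by 100 but not by 400 → not a leap year

No


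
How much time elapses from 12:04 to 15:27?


End time in minutes: 15×60 + 27 = 927
Start time in minutes: 12×60 + 4 = 724
Difference = 927 - 724 = 203 minutes
= 3 hours 23 minutes

3h 23m


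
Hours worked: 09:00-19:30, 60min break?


Total time = (19×60+30) - (9×60+0)
= 1170 - 540 = 630 min
Minus break: 630 - 60 = 570 min
= 9h 30m

9h 30m (570 minutes)


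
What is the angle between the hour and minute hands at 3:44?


Hour hand = 3×30 + 44×0.5 = 112.0°
Minute hand = 44×6 = 264°
Difference = |112.0 - 264| = 152.0°

152.0°


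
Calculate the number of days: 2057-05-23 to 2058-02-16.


From May 23, 2057 to February 16, 2058
Rest of May 2057: 31 - 23 = 8
Full months: June 30, July 31, August 31, September 30, October 31, November 30, December 31, January 31
Days into February 2058: 16
Total = 8 + 30 + 31 + 31 + 30 + 31 + 30 + 31 + 31 + 16 = 269 days

269 days


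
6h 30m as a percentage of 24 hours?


0.2708 (27.08%)

Total minutes: 6×60 + 30 = 390
Day = 24×60 = 1440 minutes
Fraction = 390/1440 ≈ 0.2708
As a percentage: 390/1440 × 100 ≈ 27.08%


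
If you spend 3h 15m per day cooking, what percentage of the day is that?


Time: 195 minutes
Day: 1440 minutes
Percentage = (195/1440) × 100 ≈ 13.5%

13.5%


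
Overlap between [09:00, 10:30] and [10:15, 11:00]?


Meeting A: 540-630 (in minutes from midnight)
Meeting B: 615-660
Overlap start = max(540, 615) = 615
Overlap end = min(630, 660) = 630
Overlap = max(0, 630 - 615) = 15 min

15 minutes


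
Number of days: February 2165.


28 days

Month: February (month 2)
February: 28 or 29 (leap year)
2165 leap year? No


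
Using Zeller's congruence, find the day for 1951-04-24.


Tuesday

Zeller's congruence:
q=24, m=4, k=51, j=19
h = (24 + ⌊13×5/5⌋ + 51 + ⌊51/4⌋ + ⌊19/4⌋ - 2×19) mod 7
= (24 + 13 + 51 + 12 + 4 - 38) mod 7
= 66 mod 7 = 3
h=3 → Tuesday


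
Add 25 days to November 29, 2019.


December 24, 2019

Start: November 29, 2019
Add 25 days
November 29 → December 1: 30 - 29 + 1 = 2 days (25 - 2 = 23 left)
December 1 + 23 = December 24, 2019


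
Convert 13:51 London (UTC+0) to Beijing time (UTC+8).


Time difference = UTC+8 - UTC+0 = +8 hours
New hour = (13 + 8) mod 24
= 21 mod 24 = 21
Minutes unchanged → 21:51

21:51


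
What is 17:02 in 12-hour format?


5:02 PM

Hour: 17
17 - 12 = 5 → PM


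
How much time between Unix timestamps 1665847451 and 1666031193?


Difference = 1666031193 - 1665847451 = 183742 seconds
In hours: 183742 / 3600 ≈ 51.0
In days: 183742 / 86400 ≈ 2.13

183742 seconds (51.0 hours / 2.13 days)


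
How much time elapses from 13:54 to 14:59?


1h 5m

End time in minutes: 14×60 + 59 = 899
Start time in minutes: 13×60 + 54 = 834
Difference = 899 - 834 = 65 minutes
= 1 hours 5 minutes


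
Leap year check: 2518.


No

Rules: divisible by 4 AND (not by 100 OR by 400)
2518 ÷ 4 = 629 remainder 2 → not divisible by 4
Not divisible by 4 → not a leap year


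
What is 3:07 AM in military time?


03:07

Input: 3:07 AM
AM hour stays: 3


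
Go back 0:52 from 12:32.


11:40

Start: 752 minutes from midnight
Subtract: 52 minutes
Remaining: 752 - 52 = 700
Hours: 11, Minutes: 40


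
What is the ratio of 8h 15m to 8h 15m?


1:1 (1.00)

Duration 1: 495 minutes
Duration 2: 495 minutes
Ratio = 495:495
GCD = 495
Simplified = 1:1
As a decimal: 1/1 = 1.00


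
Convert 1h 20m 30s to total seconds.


Hours: 1 × 3600 = 3600
Minutes: 20 × 60 = 1200
Seconds: 30
Total = 3600 + 1200 + 30 = 4830

4830 seconds


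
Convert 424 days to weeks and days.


60 weeks 4 days

Weeks: 424 ÷ 7 = 60 remainder 4


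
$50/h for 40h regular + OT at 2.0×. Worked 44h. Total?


$2400.00

Regular: 40h × $50 = $2000.00
Overtime: 44 - 40 = 4h
OT pay: 4h × $50 × 2.0 = $400.00
Total = $2000.00 + $400.00 = $2400.00


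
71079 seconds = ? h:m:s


19h 44m 39s

Hours: 71079 ÷ 3600 = 19 remainder 2679
Minutes: 2679 ÷ 60 = 44 remainder 39
Seconds: 39


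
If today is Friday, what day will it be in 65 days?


Start: Friday (index 4)
(4 + 65) mod 7
= 69 mod 7
= 6
Index 6 → Sunday

Sunday


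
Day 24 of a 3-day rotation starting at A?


Shifts: A, B, C
Start: A (index 0)
Day 24: (0 + 24 - 1) mod 3
= 23 mod 3
= 2
Index 2 → shift C

Shift C


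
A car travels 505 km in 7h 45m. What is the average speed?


65.2 km/h

Distance: 505 km
Time: 7h 45m = 465 min = 465/60 = 31/4 hours
Speed = 505 ÷ (31/4) = 505 × 4 / 31 = 2020/31 ≈ 65.2 km/h


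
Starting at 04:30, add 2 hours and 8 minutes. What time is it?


Start: 270 minutes from midnight
Add: 128 minutes
Total: 398 minutes
Hours: 398 ÷ 60 = 6 remainder 38

06:38


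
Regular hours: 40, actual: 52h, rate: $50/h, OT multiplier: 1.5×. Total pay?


$2900.00

Regular: 40h × $50 = $2000.00
Overtime: 52 - 40 = 12h
OT pay: 12h × $50 × 1.5 = $900.00
Total = $2000.00 + $900.00 = $2900.00


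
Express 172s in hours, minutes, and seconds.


Hours: 172 ÷ 3600 = 0 remainder 172
Minutes: 172 ÷ 60 = 2 remainder 52
Seconds: 52

0h 2m 52s


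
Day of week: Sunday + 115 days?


Start: Sunday (index 6)
(6 + 115) mod 7
= 121 mod 7
= 2
Index 2 → Wednesday

Wednesday


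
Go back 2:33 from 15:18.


Start: 918 minutes from midnight
Subtract: 153 minutes
Remaining: 918 - 153 = 765
Hours: 12, Minutes: 45

12:45


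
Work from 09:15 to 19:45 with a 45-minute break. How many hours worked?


Total time = (19×60+45) - (9×60+15)
= 1185 - 555 = 630 min
Minus break: 630 - 45 = 585 min
= 9h 45m

9h 45m (585 minutes)


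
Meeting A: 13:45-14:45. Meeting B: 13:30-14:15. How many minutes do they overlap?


30 minutes

Meeting A: 825-885 (in minutes from midnight)
Meeting B: 810-855
Overlap start = max(825, 810) = 825
Overlap end = min(885, 855) = 855
Overlap = max(0, 855 - 825) = 30 min


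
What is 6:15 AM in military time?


06:15

Input: 6:15 AM
AM hour stays: 6
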